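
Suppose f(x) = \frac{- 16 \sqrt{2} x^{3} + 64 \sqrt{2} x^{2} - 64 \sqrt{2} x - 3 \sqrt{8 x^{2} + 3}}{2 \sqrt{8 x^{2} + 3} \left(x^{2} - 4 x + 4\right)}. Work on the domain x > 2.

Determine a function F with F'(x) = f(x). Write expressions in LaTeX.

An antiderivative is F(x) = \frac{- 4 x \sqrt{8 x^{2} + 3} + 8 \sqrt{8 x^{2} + 3} + 3 \sqrt{2}}{2 \sqrt{2} x - 4 \sqrt{2}}.

Recover f(x) by differentiating a candidate F(x); any mismatch rules it out.
Check: d/dx[\frac{- 4 x \sqrt{8 x^{2} + 3} + 8 \sqrt{8 x^{2} + 3} + 3 \sqrt{2}}{2 \sqrt{2} x - 4 \sqrt{2}}] = \frac{- 16 \sqrt{2} x^{3} + 64 \sqrt{2} x^{2} - 64 \sqrt{2} x - 3 \sqrt{8 x^{2} + 3}}{2 x^{2} \sqrt{8 x^{2} + 3} - 8 x \sqrt{8 x^{2} + 3} + 8 \sqrt{8 x^{2} + 3}}, which equals f(x).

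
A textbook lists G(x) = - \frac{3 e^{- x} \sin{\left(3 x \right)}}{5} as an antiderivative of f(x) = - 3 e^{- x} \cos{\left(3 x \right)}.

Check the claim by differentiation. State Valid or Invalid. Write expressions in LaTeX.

d/dx[G] = \frac{\left(3 \sin{\left(3 x \right)} - 9 \cos{\left(3 x \right)}\right) e^{- x}}{5}
d/dx[G] - f(x) = \frac{\left(3 \sin{\left(3 x \right)} + 6 \cos{\left(3 x \right)}\right) e^{- x}}{5} != 0.

Invalid: d/dx[G] - f = \frac{\left(3 \sin{\left(3 x \right)} + 6 \cos{\left(3 x \right)}\right) e^{- x}}{5}, which is not 0.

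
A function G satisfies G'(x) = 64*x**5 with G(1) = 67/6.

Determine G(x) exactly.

G(x) = (64*x**6 + 3)/6

Whatever form G(x) takes, its d/dx must return the stated G'(x).
A general antiderivative is 32*x**6/3 + C.
The condition gives C = 67/6 - (32/3) = 1/2.
So G(x) = (64*x**6 + 3)/6.
Check: d/dx[(64*x**6 + 3)/6] = 64*x**5 = G'(x).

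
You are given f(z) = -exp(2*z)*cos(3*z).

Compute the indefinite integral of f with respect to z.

F(z) = (-3*sin(3*z) - 2*cos(3*z))*exp(2*z)/13 + C

Any candidate F(z) must reproduce f(z) exactly when differentiated.
Check: d/dz[(-3*sin(3*z) - 2*cos(3*z))*exp(2*z)/13] = -exp(2*z)*cos(3*z) = f(z).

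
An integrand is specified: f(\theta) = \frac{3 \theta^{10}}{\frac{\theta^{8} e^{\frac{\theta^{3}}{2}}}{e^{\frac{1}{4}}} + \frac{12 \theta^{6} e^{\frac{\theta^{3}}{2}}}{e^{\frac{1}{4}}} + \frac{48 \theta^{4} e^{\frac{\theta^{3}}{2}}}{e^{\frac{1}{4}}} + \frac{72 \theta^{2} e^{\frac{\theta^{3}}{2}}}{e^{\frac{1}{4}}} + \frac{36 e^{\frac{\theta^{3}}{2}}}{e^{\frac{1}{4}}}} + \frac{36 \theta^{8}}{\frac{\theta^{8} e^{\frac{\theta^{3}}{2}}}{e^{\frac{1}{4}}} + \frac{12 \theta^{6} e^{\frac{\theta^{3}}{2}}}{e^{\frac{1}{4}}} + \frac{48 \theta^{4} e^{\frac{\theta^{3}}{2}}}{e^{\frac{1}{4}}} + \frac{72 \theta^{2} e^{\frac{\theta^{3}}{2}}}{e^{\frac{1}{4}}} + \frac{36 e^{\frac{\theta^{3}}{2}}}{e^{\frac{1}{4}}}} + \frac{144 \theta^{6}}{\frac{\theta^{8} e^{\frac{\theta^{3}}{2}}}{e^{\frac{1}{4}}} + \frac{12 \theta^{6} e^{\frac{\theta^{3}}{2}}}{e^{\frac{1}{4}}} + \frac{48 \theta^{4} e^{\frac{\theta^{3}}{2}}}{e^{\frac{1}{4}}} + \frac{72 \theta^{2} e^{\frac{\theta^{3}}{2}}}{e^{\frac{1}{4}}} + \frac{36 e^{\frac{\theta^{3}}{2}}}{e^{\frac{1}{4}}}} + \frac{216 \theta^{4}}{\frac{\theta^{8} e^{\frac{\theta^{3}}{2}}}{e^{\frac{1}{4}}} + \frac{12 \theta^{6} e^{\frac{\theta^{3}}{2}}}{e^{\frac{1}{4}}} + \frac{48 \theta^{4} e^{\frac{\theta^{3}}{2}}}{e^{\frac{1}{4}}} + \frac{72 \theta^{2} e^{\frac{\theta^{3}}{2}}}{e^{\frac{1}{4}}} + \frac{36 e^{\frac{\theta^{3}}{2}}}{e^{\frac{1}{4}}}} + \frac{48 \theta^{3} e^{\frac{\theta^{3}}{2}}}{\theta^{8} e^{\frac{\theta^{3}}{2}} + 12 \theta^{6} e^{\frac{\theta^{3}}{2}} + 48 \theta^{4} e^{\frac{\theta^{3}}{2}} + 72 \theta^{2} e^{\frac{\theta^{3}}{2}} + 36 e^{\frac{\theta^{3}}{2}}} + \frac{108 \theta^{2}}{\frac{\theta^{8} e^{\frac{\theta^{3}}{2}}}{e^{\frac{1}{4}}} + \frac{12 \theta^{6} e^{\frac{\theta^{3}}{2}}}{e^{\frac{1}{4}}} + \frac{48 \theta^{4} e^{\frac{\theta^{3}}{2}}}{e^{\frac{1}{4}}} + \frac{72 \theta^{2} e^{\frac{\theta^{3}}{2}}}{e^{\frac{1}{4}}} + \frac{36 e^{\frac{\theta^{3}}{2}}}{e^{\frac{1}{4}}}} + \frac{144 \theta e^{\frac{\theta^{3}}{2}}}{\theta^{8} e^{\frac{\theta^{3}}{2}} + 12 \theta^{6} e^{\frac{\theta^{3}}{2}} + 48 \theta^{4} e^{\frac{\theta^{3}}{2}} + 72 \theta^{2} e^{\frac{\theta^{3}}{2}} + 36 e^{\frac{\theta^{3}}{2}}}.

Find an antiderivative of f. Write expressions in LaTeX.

Integrate term by term and add the pieces.
Check: d/d\theta[- \frac{2 \left(\theta^{4} e^{\frac{1}{4}} e^{- \frac{\theta^{3}}{2}} + 6 \theta^{2} e^{\frac{1}{4}} e^{- \frac{\theta^{3}}{2}} + 6 + 6 e^{\frac{1}{4}} e^{- \frac{\theta^{3}}{2}}\right)}{\theta^{4} + 6 \theta^{2} + 6}] = \frac{3 \theta^{10} e^{\frac{1}{4}} e^{\frac{\theta^{3}}{2}} + 36 \theta^{8} e^{\frac{1}{4}} e^{\frac{\theta^{3}}{2}} + 144 \theta^{6} e^{\frac{1}{4}} e^{\frac{\theta^{3}}{2}} + 216 \theta^{4} e^{\frac{1}{4}} e^{\frac{\theta^{3}}{2}} + 48 \theta^{3} e^{\theta^{3}} + 108 \theta^{2} e^{\frac{1}{4}} e^{\frac{\theta^{3}}{2}} + 144 \theta e^{\theta^{3}}}{\theta^{8} e^{\theta^{3}} + 12 \theta^{6} e^{\theta^{3}} + 48 \theta^{4} e^{\theta^{3}} + 72 \theta^{2} e^{\theta^{3}} + 36 e^{\theta^{3}}}, which equals f(\theta).

An antiderivative is F(\theta) = - \frac{2 \left(\theta^{4} e^{\frac{1}{4}} e^{- \frac{\theta^{3}}{2}} + 6 \theta^{2} e^{\frac{1}{4}} e^{- \frac{\theta^{3}}{2}} + 6 + 6 e^{\frac{1}{4}} e^{- \frac{\theta^{3}}{2}}\right)}{\theta^{4} + 6 \theta^{2} + 6}.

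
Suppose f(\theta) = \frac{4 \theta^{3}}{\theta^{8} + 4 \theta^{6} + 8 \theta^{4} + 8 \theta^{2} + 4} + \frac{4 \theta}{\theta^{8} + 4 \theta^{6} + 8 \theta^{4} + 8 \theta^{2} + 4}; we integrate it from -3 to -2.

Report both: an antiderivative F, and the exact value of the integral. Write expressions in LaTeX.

f matches the chain-rule pattern g'(h)*h' with inner function h(\theta) = \theta^{4} + 2 \theta^{2} + 2; substituting u = h(\theta) collapses the integral.
F(\theta) = - \frac{1}{\theta^{4} + 2 \theta^{2} + 2} is an antiderivative of f.
Check: d/d\theta[- \frac{1}{\theta^{4} + 2 \theta^{2} + 2}] = \frac{4 \theta^{3} + 4 \theta}{\theta^{8} + 4 \theta^{6} + 8 \theta^{4} + 8 \theta^{2} + 4}, which equals f(\theta).
F(-2) = - \frac{1}{26}; F(-3) = - \frac{1}{101}.
Integral = F(-2) - F(-3) = - \frac{75}{2626}.

Antiderivative: F(\theta) = - \frac{1}{\theta^{4} + 2 \theta^{2} + 2}; value = - \frac{75}{2626}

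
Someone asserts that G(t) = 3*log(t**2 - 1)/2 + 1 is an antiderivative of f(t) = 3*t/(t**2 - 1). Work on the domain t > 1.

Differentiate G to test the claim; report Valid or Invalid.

d/dt[G] = 3*t/(t**2 - 1)
This equals f(t) exactly, so the claim holds.

Valid - differentiating G returns exactly f.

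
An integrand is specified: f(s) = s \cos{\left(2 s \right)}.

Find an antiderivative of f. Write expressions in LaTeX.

An antiderivative is F(s) = \frac{s \sin{\left(2 s \right)}}{2} + \frac{\cos{\left(2 s \right)}}{4}.

Any candidate F(s) must reproduce f(s) exactly when differentiated.
Check: d/ds[\frac{s \sin{\left(2 s \right)}}{2} + \frac{\cos{\left(2 s \right)}}{4}] = s \cos{\left(2 s \right)} = f(s).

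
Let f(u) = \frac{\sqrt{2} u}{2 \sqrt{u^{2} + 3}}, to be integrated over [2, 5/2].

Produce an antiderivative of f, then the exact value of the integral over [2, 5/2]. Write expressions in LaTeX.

The substitution w = \frac{u^{2}}{2} + \frac{3}{2} works: f is exactly (dF/dw)*(dw/du) for that inner function.
F(u) = \sqrt{\frac{u^{2}}{2} + \frac{3}{2}} is an antiderivative of f.
Check: d/du[\sqrt{\frac{u^{2}}{2} + \frac{3}{2}}] = \frac{\sqrt{2} u}{2 \sqrt{u^{2} + 3}} = f(u).
F(5/2) = \frac{\sqrt{74}}{4}; F(2) = \frac{\sqrt{14}}{2}.
Integral = F(5/2) - F(2) = - \frac{\sqrt{14}}{2} + \frac{\sqrt{74}}{4}.

Antiderivative: F(u) = \sqrt{\frac{u^{2}}{2} + \frac{3}{2}}; value = - \frac{\sqrt{14}}{2} + \frac{\sqrt{74}}{4}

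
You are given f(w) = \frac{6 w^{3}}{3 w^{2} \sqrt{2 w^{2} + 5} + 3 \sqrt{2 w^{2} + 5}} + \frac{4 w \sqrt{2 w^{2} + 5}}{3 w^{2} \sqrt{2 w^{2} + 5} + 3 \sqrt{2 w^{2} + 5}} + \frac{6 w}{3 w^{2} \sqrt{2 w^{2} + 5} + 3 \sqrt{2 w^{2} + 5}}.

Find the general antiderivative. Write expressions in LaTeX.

F(w) = \sqrt{2 w^{2} + 5} + \frac{2 \log{\left(2 w^{2} + 2 \right)}}{3} + C

The integrand splits into summands that can be handled one at a time.
Check: d/dw[\sqrt{2 w^{2} + 5} + \frac{2 \log{\left(2 w^{2} + 2 \right)}}{3}] = \frac{6 w^{3} + 4 w \sqrt{2 w^{2} + 5} + 6 w}{3 w^{2} \sqrt{2 w^{2} + 5} + 3 \sqrt{2 w^{2} + 5}}, which equals f(w).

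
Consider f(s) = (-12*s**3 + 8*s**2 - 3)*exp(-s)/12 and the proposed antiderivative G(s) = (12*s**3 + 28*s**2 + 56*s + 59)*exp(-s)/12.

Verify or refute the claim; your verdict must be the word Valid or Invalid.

d/ds[G] = (-12*s**3 + 8*s**2 - 3)*exp(-s)/12
This equals f(s) exactly, so the claim holds.

Valid. The derivative of G reproduces f.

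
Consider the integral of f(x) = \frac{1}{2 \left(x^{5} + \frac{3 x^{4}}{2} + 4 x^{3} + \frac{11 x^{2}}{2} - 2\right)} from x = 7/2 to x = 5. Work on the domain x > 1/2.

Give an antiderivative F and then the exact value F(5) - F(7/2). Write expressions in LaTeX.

The denominator factors as \left(x + 1\right)^{2} \left(2 x - 1\right) \left(x^{2} + 4\right); partial fractions split f into directly integrable pieces: \frac{8 x - 13}{425 \left(x^{2} + 4\right)} + \frac{16}{153 \left(2 x - 1\right)} - \frac{16}{225 \left(x + 1\right)} - \frac{1}{15 \left(x + 1\right)^{2}}.
F(x) = \frac{400 x \log{\left(x - \frac{1}{2} \right)} - 544 x \log{\left(x + 1 \right)} + 72 x \log{\left(x^{2} + 4 \right)} - 117 x \operatorname{atan}{\left(\frac{x}{2} \right)} + 400 \log{\left(x - \frac{1}{2} \right)} - 544 \log{\left(x + 1 \right)} + 72 \log{\left(x^{2} + 4 \right)} - 117 \operatorname{atan}{\left(\frac{x}{2} \right)} + 510}{7650 x + 7650} is an antiderivative of f.
Check: d/dx[\frac{400 x \log{\left(x - \frac{1}{2} \right)} - 544 x \log{\left(x + 1 \right)} + 72 x \log{\left(x^{2} + 4 \right)} - 117 x \operatorname{atan}{\left(\frac{x}{2} \right)} + 400 \log{\left(x - \frac{1}{2} \right)} - 544 \log{\left(x + 1 \right)} + 72 \log{\left(x^{2} + 4 \right)} - 117 \operatorname{atan}{\left(\frac{x}{2} \right)} + 510}{7650 x + 7650}] = \frac{1}{2 x^{5} + 3 x^{4} + 8 x^{3} + 11 x^{2} - 4}, which equals f(x).
F(5) = - \frac{16 \log{\left(6 \right)}}{225} - \frac{13 \operatorname{atan}{\left(\frac{5}{2} \right)}}{850} + \frac{1}{90} + \frac{4 \log{\left(29 \right)}}{425} + \frac{8 \log{\left(\frac{9}{2} \right)}}{153}; F(7/2) = - \frac{16 \log{\left(\frac{9}{2} \right)}}{225} - \frac{13 \operatorname{atan}{\left(\frac{7}{4} \right)}}{850} + \frac{2}{135} + \frac{4 \log{\left(\frac{65}{4} \right)}}{425} + \frac{8 \log{\left(3 \right)}}{153}.
Integral = F(5) - F(7/2) = - \frac{16 \log{\left(6 \right)}}{225} - \frac{8 \log{\left(3 \right)}}{153} - \frac{4 \log{\left(\frac{65}{4} \right)}}{425} - \frac{13 \operatorname{atan}{\left(\frac{5}{2} \right)}}{850} - \frac{1}{270} + \frac{13 \operatorname{atan}{\left(\frac{7}{4} \right)}}{850} + \frac{4 \log{\left(29 \right)}}{425} + \frac{472 \log{\left(\frac{9}{2} \right)}}{3825}.

Antiderivative: F(x) = \frac{400 x \log{\left(x - \frac{1}{2} \right)} - 544 x \log{\left(x + 1 \right)} + 72 x \log{\left(x^{2} + 4 \right)} - 117 x \operatorname{atan}{\left(\frac{x}{2} \right)} + 400 \log{\left(x - \frac{1}{2} \right)} - 544 \log{\left(x + 1 \right)} + 72 \log{\left(x^{2} + 4 \right)} - 117 \operatorname{atan}{\left(\frac{x}{2} \right)} + 510}{7650 x + 7650}; value = - \frac{16 \log{\left(6 \right)}}{225} - \frac{8 \log{\left(3 \right)}}{153} - \frac{4 \log{\left(\frac{65}{4} \right)}}{425} - \frac{13 \operatorname{atan}{\left(\frac{5}{2} \right)}}{850} - \frac{1}{270} + \frac{13 \operatorname{atan}{\left(\frac{7}{4} \right)}}{850} + \frac{4 \log{\left(29 \right)}}{425} + \frac{472 \log{\left(\frac{9}{2} \right)}}{3825}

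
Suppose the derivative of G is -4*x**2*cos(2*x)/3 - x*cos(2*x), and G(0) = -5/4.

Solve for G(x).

G(x) = -2*x**2*sin(2*x)/3 - x*sin(2*x)/2 - 2*x*cos(2*x)/3 + sin(2*x)/3 - cos(2*x)/4 - 1

The integrand splits into summands that can be handled one at a time.
A general antiderivative is -2*x**2*sin(2*x)/3 - x*sin(2*x)/2 - 2*x*cos(2*x)/3 + sin(2*x)/3 - cos(2*x)/4 + C.
The condition gives C = -5/4 - (-1/4) = -1.
So G(x) = -2*x**2*sin(2*x)/3 - x*sin(2*x)/2 - 2*x*cos(2*x)/3 + sin(2*x)/3 - cos(2*x)/4 - 1.
Check: d/dx[-2*x**2*sin(2*x)/3 - x*sin(2*x)/2 - 2*x*cos(2*x)/3 + sin(2*x)/3 - cos(2*x)/4 - 1] = -4*x**2*cos(2*x)/3 - x*cos(2*x) = G'(x).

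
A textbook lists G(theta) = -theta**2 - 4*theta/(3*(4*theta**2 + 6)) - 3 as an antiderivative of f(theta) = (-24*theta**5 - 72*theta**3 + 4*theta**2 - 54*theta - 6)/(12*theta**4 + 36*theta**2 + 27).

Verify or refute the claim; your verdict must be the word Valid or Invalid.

Valid - the claim checks out under differentiation.

d/dtheta[G] = (-24*theta**5 - 72*theta**3 + 4*theta**2 - 54*theta - 6)/(12*theta**4 + 36*theta**2 + 27)
This equals f(theta) exactly, so the claim holds.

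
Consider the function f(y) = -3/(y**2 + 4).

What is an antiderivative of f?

Check any antiderivative F(y) by computing F'(y) and comparing it with f(y).
Check: d/dy[-3*atan(y/2)/2] = -3/(y**2 + 4) = f(y).

An antiderivative is F(y) = -3*atan(y/2)/2.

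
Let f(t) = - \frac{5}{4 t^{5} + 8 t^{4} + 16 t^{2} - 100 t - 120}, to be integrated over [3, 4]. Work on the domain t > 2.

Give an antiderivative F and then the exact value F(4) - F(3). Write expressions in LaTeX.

Antiderivative: F(t) = \frac{- 28 \log{\left(t - 2 \right)} + 105 \log{\left(t + 1 \right)} - 27 \log{\left(t + 3 \right)} - 25 \log{\left(t^{2} + 5 \right)} + 16 \sqrt{5} \operatorname{atan}{\left(\frac{\sqrt{5} t}{5} \right)}}{3024}; value = - \frac{5 \log{\left(4 \right)}}{144} - \frac{25 \log{\left(21 \right)}}{3024} - \frac{\log{\left(7 \right)}}{112} - \frac{\sqrt{5} \operatorname{atan}{\left(\frac{3 \sqrt{5}}{5} \right)}}{189} - \frac{\log{\left(2 \right)}}{108} + \frac{\sqrt{5} \operatorname{atan}{\left(\frac{4 \sqrt{5}}{5} \right)}}{189} + \frac{\log{\left(6 \right)}}{112} + \frac{25 \log{\left(14 \right)}}{3024} + \frac{5 \log{\left(5 \right)}}{144}

The denominator factors as 4 \left(t - 2\right) \left(t + 1\right) \left(t + 3\right) \left(t^{2} + 5\right); partial fractions split f into directly integrable pieces: - \frac{5 \left(5 t - 8\right)}{1512 \left(t^{2} + 5\right)} - \frac{1}{112 \left(t + 3\right)} + \frac{5}{144 \left(t + 1\right)} - \frac{1}{108 \left(t - 2\right)}.
F(t) = \frac{- 28 \log{\left(t - 2 \right)} + 105 \log{\left(t + 1 \right)} - 27 \log{\left(t + 3 \right)} - 25 \log{\left(t^{2} + 5 \right)} + 16 \sqrt{5} \operatorname{atan}{\left(\frac{\sqrt{5} t}{5} \right)}}{3024} is an antiderivative of f.
Check: d/dt[\frac{- 28 \log{\left(t - 2 \right)} + 105 \log{\left(t + 1 \right)} - 27 \log{\left(t + 3 \right)} - 25 \log{\left(t^{2} + 5 \right)} + 16 \sqrt{5} \operatorname{atan}{\left(\frac{\sqrt{5} t}{5} \right)}}{3024}] = - \frac{5}{4 t^{5} + 8 t^{4} + 16 t^{2} - 100 t - 120} = f(t).
F(4) = - \frac{25 \log{\left(21 \right)}}{3024} - \frac{\log{\left(7 \right)}}{112} - \frac{\log{\left(2 \right)}}{108} + \frac{\sqrt{5} \operatorname{atan}{\left(\frac{4 \sqrt{5}}{5} \right)}}{189} + \frac{5 \log{\left(5 \right)}}{144}; F(3) = - \frac{25 \log{\left(14 \right)}}{3024} - \frac{\log{\left(6 \right)}}{112} + \frac{\sqrt{5} \operatorname{atan}{\left(\frac{3 \sqrt{5}}{5} \right)}}{189} + \frac{5 \log{\left(4 \right)}}{144}.
Integral = F(4) - F(3) = - \frac{5 \log{\left(4 \right)}}{144} - \frac{25 \log{\left(21 \right)}}{3024} - \frac{\log{\left(7 \right)}}{112} - \frac{\sqrt{5} \operatorname{atan}{\left(\frac{3 \sqrt{5}}{5} \right)}}{189} - \frac{\log{\left(2 \right)}}{108} + \frac{\sqrt{5} \operatorname{atan}{\left(\frac{4 \sqrt{5}}{5} \right)}}{189} + \frac{\log{\left(6 \right)}}{112} + \frac{25 \log{\left(14 \right)}}{3024} + \frac{5 \log{\left(5 \right)}}{144}.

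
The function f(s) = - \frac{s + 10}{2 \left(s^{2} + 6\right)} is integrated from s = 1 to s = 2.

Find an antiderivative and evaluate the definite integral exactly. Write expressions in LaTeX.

Antiderivative: F(s) = \frac{- 3 \log{\left(s^{2} + 6 \right)} - 10 \sqrt{6} \operatorname{atan}{\left(\frac{\sqrt{6} s}{6} \right)}}{12}; value = - \frac{5 \sqrt{6} \operatorname{atan}{\left(\frac{\sqrt{6}}{3} \right)}}{6} - \frac{\log{\left(10 \right)}}{4} + \frac{\log{\left(7 \right)}}{4} + \frac{5 \sqrt{6} \operatorname{atan}{\left(\frac{\sqrt{6}}{6} \right)}}{6}

Recover f(s) by differentiating a candidate F(s); any mismatch rules it out.
F(s) = \frac{- 3 \log{\left(s^{2} + 6 \right)} - 10 \sqrt{6} \operatorname{atan}{\left(\frac{\sqrt{6} s}{6} \right)}}{12} is an antiderivative of f.
Check: d/ds[\frac{- 3 \log{\left(s^{2} + 6 \right)} - 10 \sqrt{6} \operatorname{atan}{\left(\frac{\sqrt{6} s}{6} \right)}}{12}] = \frac{- s - 10}{2 s^{2} + 12}, which equals f(s).
F(2) = - \frac{5 \sqrt{6} \operatorname{atan}{\left(\frac{\sqrt{6}}{3} \right)}}{6} - \frac{\log{\left(10 \right)}}{4}; F(1) = - \frac{5 \sqrt{6} \operatorname{atan}{\left(\frac{\sqrt{6}}{6} \right)}}{6} - \frac{\log{\left(7 \right)}}{4}.
Integral = F(2) - F(1) = - \frac{5 \sqrt{6} \operatorname{atan}{\left(\frac{\sqrt{6}}{3} \right)}}{6} - \frac{\log{\left(10 \right)}}{4} + \frac{\log{\left(7 \right)}}{4} + \frac{5 \sqrt{6} \operatorname{atan}{\left(\frac{\sqrt{6}}{6} \right)}}{6}.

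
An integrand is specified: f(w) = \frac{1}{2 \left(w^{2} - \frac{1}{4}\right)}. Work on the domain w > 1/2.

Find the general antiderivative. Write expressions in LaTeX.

F(w) = - \frac{- \log{\left(w - \frac{1}{2} \right)} + \log{\left(w + \frac{1}{2} \right)}}{2} + C

Factor the denominator (\left(2 w - 1\right) \left(2 w + 1\right)) and decompose: f = - \frac{1}{2 w + 1} + \frac{1}{2 w - 1}; each piece integrates to a log, atan, or power term.
Check: d/dw[- \frac{- \log{\left(w - \frac{1}{2} \right)} + \log{\left(w + \frac{1}{2} \right)}}{2}] = \frac{2}{4 w^{2} - 1}, which equals f(w).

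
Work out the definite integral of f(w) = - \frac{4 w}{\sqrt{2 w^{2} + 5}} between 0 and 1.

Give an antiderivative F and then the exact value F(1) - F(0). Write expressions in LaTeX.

Antiderivative: F(w) = - 2 \sqrt{2 w^{2} + 5}; value = - 2 \sqrt{7} + 2 \sqrt{5}

The substitution u = 2 w^{2} + 5 works: f is exactly (dF/du)*(du/dw) for that inner function.
F(w) = - 2 \sqrt{2 w^{2} + 5} is an antiderivative of f.
Check: d/dw[- 2 \sqrt{2 w^{2} + 5}] = - \frac{4 w}{\sqrt{2 w^{2} + 5}} = f(w).
F(1) = - 2 \sqrt{7}; F(0) = - 2 \sqrt{5}.
Integral = F(1) - F(0) = - 2 \sqrt{7} + 2 \sqrt{5}.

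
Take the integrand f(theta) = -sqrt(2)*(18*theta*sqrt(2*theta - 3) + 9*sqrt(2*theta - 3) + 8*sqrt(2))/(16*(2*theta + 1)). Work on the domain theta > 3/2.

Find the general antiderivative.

F(theta) = -3*theta*sqrt(theta - 3/2)/4 + 9*sqrt(theta - 3/2)/8 - log(2*theta + 1)/2 + C

Recover f(theta) by differentiating a candidate F(theta); any mismatch rules it out.
Check: d/dtheta[-3*theta*sqrt(theta - 3/2)/4 + 9*sqrt(theta - 3/2)/8 - log(2*theta + 1)/2] = (-36*theta**2 + 36*theta - 8*sqrt(2)*sqrt(2*theta - 3) + 27)/(16*sqrt(2)*theta*sqrt(2*theta - 3) + 8*sqrt(2)*sqrt(2*theta - 3)), which equals f(theta).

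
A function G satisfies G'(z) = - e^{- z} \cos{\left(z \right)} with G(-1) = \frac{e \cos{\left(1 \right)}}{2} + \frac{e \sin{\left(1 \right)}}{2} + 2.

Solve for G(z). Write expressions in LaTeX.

G(z) = \frac{\left(4 e^{z} - \sin{\left(z \right)} + \cos{\left(z \right)}\right) e^{- z}}{2}

A first test for any G(z): its z-derivative must equal the given G'(z).
A general antiderivative is - \frac{e^{- z} \sin{\left(z \right)}}{2} + \frac{e^{- z} \cos{\left(z \right)}}{2} + C.
The condition gives C = \frac{e \cos{\left(1 \right)}}{2} + \frac{e \sin{\left(1 \right)}}{2} + 2 - (\frac{e \cos{\left(1 \right)}}{2} + \frac{e \sin{\left(1 \right)}}{2}) = 2.
So G(z) = \frac{\left(4 e^{z} - \sin{\left(z \right)} + \cos{\left(z \right)}\right) e^{- z}}{2}.
Check: d/dz[\frac{\left(4 e^{z} - \sin{\left(z \right)} + \cos{\left(z \right)}\right) e^{- z}}{2}] = - e^{- z} \cos{\left(z \right)} = G'(z).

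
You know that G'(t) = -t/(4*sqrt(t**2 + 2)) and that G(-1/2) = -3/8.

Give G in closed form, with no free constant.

G'(t) matches the chain-rule pattern g'(h)*h' with inner function h(t) = t**2 + 2; substituting u = h(t) collapses the integral.
A general antiderivative is -sqrt(t**2 + 2)/4 + C.
The condition gives C = -3/8 - (-3/8) = 0.
So G(t) = -sqrt(t**2 + 2)/4.
Check: d/dt[-sqrt(t**2 + 2)/4] = -t/(4*sqrt(t**2 + 2)) = G'(t).

G(t) = -sqrt(t**2 + 2)/4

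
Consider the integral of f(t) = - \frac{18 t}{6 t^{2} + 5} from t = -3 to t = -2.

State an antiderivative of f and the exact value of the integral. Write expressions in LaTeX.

f matches the chain-rule pattern g'(h)*h' with inner function h(t) = 2 t^{2} + \frac{5}{3}; substituting u = h(t) collapses the integral.
F(t) = - \frac{3 \log{\left(2 t^{2} + \frac{5}{3} \right)}}{2} is an antiderivative of f.
Check: d/dt[- \frac{3 \log{\left(2 t^{2} + \frac{5}{3} \right)}}{2}] = - \frac{18 t}{6 t^{2} + 5} = f(t).
F(-2) = - \frac{3 \log{\left(\frac{29}{3} \right)}}{2}; F(-3) = - \frac{3 \log{\left(\frac{59}{3} \right)}}{2}.
Integral = F(-2) - F(-3) = - \frac{3 \log{\left(\frac{29}{3} \right)}}{2} + \frac{3 \log{\left(\frac{59}{3} \right)}}{2}.

Antiderivative: F(t) = - \frac{3 \log{\left(2 t^{2} + \frac{5}{3} \right)}}{2}; value = - \frac{3 \log{\left(\frac{29}{3} \right)}}{2} + \frac{3 \log{\left(\frac{59}{3} \right)}}{2}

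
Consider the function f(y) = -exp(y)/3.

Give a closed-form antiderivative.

Any candidate F(y) must reproduce f(y) exactly when differentiated.
Check: d/dy[-exp(y)/3] = -exp(y)/3 = f(y).

An antiderivative is F(y) = -exp(y)/3.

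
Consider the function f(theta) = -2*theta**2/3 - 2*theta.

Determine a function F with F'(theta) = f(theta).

Integrate term by term and add the pieces.
Check: d/dtheta[-2*theta**3/9 - theta**2] = -2*theta**2/3 - 2*theta = f(theta).

An antiderivative is F(theta) = -2*theta**3/9 - theta**2.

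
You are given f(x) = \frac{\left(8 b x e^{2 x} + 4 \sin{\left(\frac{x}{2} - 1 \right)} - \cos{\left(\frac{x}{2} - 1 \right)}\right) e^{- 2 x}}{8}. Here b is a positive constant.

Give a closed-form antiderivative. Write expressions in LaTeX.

A candidate is checked by its d/dx: the result must match f(x).
Check: d/dx[\frac{\left(2 b x^{2} e^{2 x} - \sin{\left(\frac{x}{2} - 1 \right)}\right) e^{- 2 x}}{4}] = \frac{\left(8 b x e^{2 x} + 4 \sin{\left(\frac{x}{2} - 1 \right)} - \cos{\left(\frac{x}{2} - 1 \right)}\right) e^{- 2 x}}{8} = f(x).

An antiderivative is F(x) = \frac{\left(2 b x^{2} e^{2 x} - \sin{\left(\frac{x}{2} - 1 \right)}\right) e^{- 2 x}}{4}.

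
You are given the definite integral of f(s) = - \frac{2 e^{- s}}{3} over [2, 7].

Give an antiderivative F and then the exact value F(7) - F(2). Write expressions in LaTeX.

Recover f(s) by differentiating a candidate F(s); any mismatch rules it out.
F(s) = \frac{2 e^{- s}}{3} is an antiderivative of f.
Check: d/ds[\frac{2 e^{- s}}{3}] = - \frac{2 e^{- s}}{3} = f(s).
F(7) = \frac{2}{3 e^{7}}; F(2) = \frac{2}{3 e^{2}}.
Integral = F(7) - F(2) = - \frac{2}{3 e^{2}} + \frac{2}{3 e^{7}}.

Antiderivative: F(s) = \frac{2 e^{- s}}{3}; value = - \frac{2}{3 e^{2}} + \frac{2}{3 e^{7}}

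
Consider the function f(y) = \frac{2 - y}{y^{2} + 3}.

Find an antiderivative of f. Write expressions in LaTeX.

An antiderivative is F(y) = \frac{- 3 \log{\left(y^{2} + 3 \right)} + 4 \sqrt{3} \operatorname{atan}{\left(\frac{\sqrt{3} y}{3} \right)}}{6}.

Check any antiderivative F(y) by computing F'(y) and comparing it with f(y).
Check: d/dy[\frac{- 3 \log{\left(y^{2} + 3 \right)} + 4 \sqrt{3} \operatorname{atan}{\left(\frac{\sqrt{3} y}{3} \right)}}{6}] = \frac{2 - y}{y^{2} + 3} = f(y).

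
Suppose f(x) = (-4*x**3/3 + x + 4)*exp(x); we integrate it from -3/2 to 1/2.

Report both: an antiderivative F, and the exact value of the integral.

Recognize the product-rule pattern: f = u'v + uv' with u = -4*x**3/3 + 4*x**2 - 7*x + 11, v = exp(x), so integration by parts undoes it.
F(x) = (-4*x**3 + 12*x**2 - 21*x + 33)*exp(x)/3 is an antiderivative of f.
Check: d/dx[(-4*x**3 + 12*x**2 - 21*x + 33)*exp(x)/3] = -4*x**3*exp(x)/3 + x*exp(x) + 4*exp(x), which equals f(x).
F(1/2) = 25*exp(1/2)/3; F(-3/2) = 35*exp(-3/2).
Integral = F(1/2) - F(-3/2) = -35*exp(-3/2) + 25*exp(1/2)/3.

Antiderivative: F(x) = (-4*x**3 + 12*x**2 - 21*x + 33)*exp(x)/3; value = -35*exp(-3/2) + 25*exp(1/2)/3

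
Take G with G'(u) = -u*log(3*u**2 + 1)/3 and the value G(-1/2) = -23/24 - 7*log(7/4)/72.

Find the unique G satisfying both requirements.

Recover the given G'(u) by differentiating a candidate G(u); any mismatch rules it out.
A general antiderivative is -u**2*log(3*u**2 + 1)/6 + u**2/6 - log(3*u**2 + 1)/18 + C.
The condition gives C = -23/24 - 7*log(7/4)/72 - (1/24 - 7*log(7/4)/72) = -1.
So G(u) = -u**2*log(3*u**2 + 1)/6 + u**2/6 - log(3*u**2 + 1)/18 - 1.
Check: d/du[-u**2*log(3*u**2 + 1)/6 + u**2/6 - log(3*u**2 + 1)/18 - 1] = -u*log(3*u**2 + 1)/3 = G'(u).

G(u) = -u**2*log(3*u**2 + 1)/6 + u**2/6 - log(3*u**2 + 1)/18 - 1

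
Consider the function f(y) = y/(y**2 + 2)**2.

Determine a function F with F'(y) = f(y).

f matches the chain-rule pattern g'(h)*h' with inner function h(y) = 2*y**2 + 4; substituting u = h(y) collapses the integral.
Check: d/dy[-1/(2*y**2 + 4)] = y/(y**4 + 4*y**2 + 4), which equals f(y).

An antiderivative is F(y) = -1/(2*y**2 + 4).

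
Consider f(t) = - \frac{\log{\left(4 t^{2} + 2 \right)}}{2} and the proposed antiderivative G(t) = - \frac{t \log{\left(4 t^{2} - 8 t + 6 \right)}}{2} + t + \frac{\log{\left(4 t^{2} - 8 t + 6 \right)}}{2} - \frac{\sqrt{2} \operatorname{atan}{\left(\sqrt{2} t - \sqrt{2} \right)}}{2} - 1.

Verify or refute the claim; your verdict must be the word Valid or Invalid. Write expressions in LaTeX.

Invalid: d/dt[G] - f = \frac{\log{\left(2 t^{2} + 1 \right)}}{2} - \frac{\log{\left(2 t^{2} - 4 t + 3 \right)}}{2}, which is not 0.

d/dt[G] = - \frac{\log{\left(2 t^{2} - 4 t + 3 \right)}}{2} - \frac{\log{\left(2 \right)}}{2}
d/dt[G] - f(t) = \frac{\log{\left(2 t^{2} + 1 \right)}}{2} - \frac{\log{\left(2 t^{2} - 4 t + 3 \right)}}{2} != 0.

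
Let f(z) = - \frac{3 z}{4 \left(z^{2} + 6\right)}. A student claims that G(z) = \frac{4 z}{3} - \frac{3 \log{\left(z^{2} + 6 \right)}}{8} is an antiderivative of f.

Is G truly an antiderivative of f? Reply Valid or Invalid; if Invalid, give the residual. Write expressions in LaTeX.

d/dz[G] = \frac{16 z^{2} - 9 z + 96}{12 z^{2} + 72}
d/dz[G] - f(z) = \frac{4}{3} != 0.

Invalid: d/dz[G] - f = \frac{4}{3}, which is not 0.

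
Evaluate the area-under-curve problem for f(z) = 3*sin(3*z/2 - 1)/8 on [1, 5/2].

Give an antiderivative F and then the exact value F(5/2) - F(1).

Recover f(z) by differentiating a candidate F(z); any mismatch rules it out.
F(z) = -cos(3*z/2 - 1)/4 is an antiderivative of f.
Check: d/dz[-cos(3*z/2 - 1)/4] = 3*sin(3*z/2 - 1)/8 = f(z).
F(5/2) = -cos(11/4)/4; F(1) = -cos(1/2)/4.
Integral = F(5/2) - F(1) = cos(1/2)/4 - cos(11/4)/4.

Antiderivative: F(z) = -cos(3*z/2 - 1)/4; value = cos(1/2)/4 - cos(11/4)/4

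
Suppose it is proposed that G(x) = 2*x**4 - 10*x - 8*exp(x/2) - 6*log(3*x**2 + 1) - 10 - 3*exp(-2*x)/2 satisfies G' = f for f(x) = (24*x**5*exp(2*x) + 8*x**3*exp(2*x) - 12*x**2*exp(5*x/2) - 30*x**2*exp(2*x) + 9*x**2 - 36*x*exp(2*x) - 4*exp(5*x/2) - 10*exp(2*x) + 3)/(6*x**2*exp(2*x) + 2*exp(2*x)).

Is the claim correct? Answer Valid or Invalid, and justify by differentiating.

d/dx[G] = (24*x**5*exp(2*x) + 8*x**3*exp(2*x) - 12*x**2*exp(5*x/2) - 30*x**2*exp(2*x) + 9*x**2 - 36*x*exp(2*x) - 4*exp(5*x/2) - 10*exp(2*x) + 3)/(3*x**2*exp(2*x) + exp(2*x))
d/dx[G] - f(x) = (24*x**5*exp(4*x) + 8*x**3*exp(4*x) - 12*x**2*exp(9*x/2) - 30*x**2*exp(4*x) + 9*x**2*exp(2*x) - 36*x*exp(4*x) - 4*exp(9*x/2) - 10*exp(4*x) + 3*exp(2*x))/(6*x**2*exp(4*x) + 2*exp(4*x)) != 0.

Invalid: d/dx[G] - f = (24*x**5*exp(4*x) + 8*x**3*exp(4*x) - 12*x**2*exp(9*x/2) - 30*x**2*exp(4*x) + 9*x**2*exp(2*x) - 36*x*exp(4*x) - 4*exp(9*x/2) - 10*exp(4*x) + 3*exp(2*x))/(6*x**2*exp(4*x) + 2*exp(4*x)), which is not 0.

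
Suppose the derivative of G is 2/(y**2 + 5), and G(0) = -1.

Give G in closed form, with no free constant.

Differentiate the proposed G(y) back; it has to land on the given G'(y).
A general antiderivative is 2*sqrt(5)*atan(sqrt(5)*y/5)/5 + C.
The condition gives C = -1 - (0) = -1.
So G(y) = 2*sqrt(5)*atan(sqrt(5)*y/5)/5 - 1.
Check: d/dy[2*sqrt(5)*atan(sqrt(5)*y/5)/5 - 1] = 2/(y**2 + 5) = G'(y).

G(y) = 2*sqrt(5)*atan(sqrt(5)*y/5)/5 - 1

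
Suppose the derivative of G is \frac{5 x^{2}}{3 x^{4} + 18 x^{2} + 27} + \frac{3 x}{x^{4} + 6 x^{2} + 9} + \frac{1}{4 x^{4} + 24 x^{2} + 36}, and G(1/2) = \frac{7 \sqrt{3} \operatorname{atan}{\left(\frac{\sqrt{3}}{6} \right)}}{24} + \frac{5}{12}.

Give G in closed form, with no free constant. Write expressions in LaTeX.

Integrate term by term and add the pieces.
A general antiderivative is \frac{- 19 x - 36}{24 x^{2} + 72} + \frac{7 \sqrt{3} \operatorname{atan}{\left(\frac{\sqrt{3} x}{3} \right)}}{24} + C.
The condition gives C = \frac{7 \sqrt{3} \operatorname{atan}{\left(\frac{\sqrt{3}}{6} \right)}}{24} + \frac{5}{12} - (- \frac{7}{12} + \frac{7 \sqrt{3} \operatorname{atan}{\left(\frac{\sqrt{3}}{6} \right)}}{24}) = 1.
So G(x) = - \frac{19 x}{24 x^{2} + 72} + \frac{7 \sqrt{3} \operatorname{atan}{\left(\frac{\sqrt{3} x}{3} \right)}}{24} + 1 - \frac{36}{24 x^{2} + 72}.
Check: d/dx[- \frac{19 x}{24 x^{2} + 72} + \frac{7 \sqrt{3} \operatorname{atan}{\left(\frac{\sqrt{3} x}{3} \right)}}{24} + 1 - \frac{36}{24 x^{2} + 72}] = \frac{20 x^{2} + 36 x + 3}{12 x^{4} + 72 x^{2} + 108}, which equals G'(x).

G(x) = - \frac{19 x}{24 x^{2} + 72} + \frac{7 \sqrt{3} \operatorname{atan}{\left(\frac{\sqrt{3} x}{3} \right)}}{24} + 1 - \frac{36}{24 x^{2} + 72}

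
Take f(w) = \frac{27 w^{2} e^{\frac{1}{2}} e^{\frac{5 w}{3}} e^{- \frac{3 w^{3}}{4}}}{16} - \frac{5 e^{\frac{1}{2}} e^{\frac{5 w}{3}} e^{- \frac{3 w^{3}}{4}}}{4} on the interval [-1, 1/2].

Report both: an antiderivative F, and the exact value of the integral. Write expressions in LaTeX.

The substitution u = - \frac{3 w^{3}}{4} + \frac{5 w}{3} + \frac{1}{2} works: f is exactly (dF/du)*(du/dw) for that inner function.
F(w) = - \frac{3 e^{\frac{1}{2}} e^{\frac{5 w}{3}} e^{- \frac{3 w^{3}}{4}}}{4} is an antiderivative of f.
Check: d/dw[- \frac{3 e^{\frac{1}{2}} e^{\frac{5 w}{3}} e^{- \frac{3 w^{3}}{4}}}{4}] = \frac{\left(27 w^{2} e^{\frac{1}{2}} e^{\frac{5 w}{3}} - 20 e^{\frac{1}{2}} e^{\frac{5 w}{3}}\right) e^{- \frac{3 w^{3}}{4}}}{16}, which equals f(w).
F(1/2) = - \frac{3 e^{\frac{119}{96}}}{4}; F(-1) = - \frac{3}{4 e^{\frac{5}{12}}}.
Integral = F(1/2) - F(-1) = - \frac{3 e^{\frac{119}{96}}}{4} + \frac{3}{4 e^{\frac{5}{12}}}.

Antiderivative: F(w) = - \frac{3 e^{\frac{1}{2}} e^{\frac{5 w}{3}} e^{- \frac{3 w^{3}}{4}}}{4}; value = - \frac{3 e^{\frac{119}{96}}}{4} + \frac{3}{4 e^{\frac{5}{12}}}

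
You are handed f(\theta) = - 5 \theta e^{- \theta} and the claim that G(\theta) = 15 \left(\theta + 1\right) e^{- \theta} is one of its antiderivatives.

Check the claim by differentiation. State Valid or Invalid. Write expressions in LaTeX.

Invalid: d/d\theta[G] - f = - 10 \theta e^{- \theta}, which is not 0.

d/d\theta[G] = - 15 \theta e^{- \theta}
d/d\theta[G] - f(\theta) = - 10 \theta e^{- \theta} != 0.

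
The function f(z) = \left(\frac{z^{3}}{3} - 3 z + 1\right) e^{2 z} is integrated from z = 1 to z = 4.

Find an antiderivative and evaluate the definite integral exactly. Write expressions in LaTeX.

Antiderivative: F(z) = \frac{z^{3} e^{2 z}}{6} - \frac{z^{2} e^{2 z}}{4} - \frac{5 z e^{2 z}}{4} + \frac{9 e^{2 z}}{8}; value = \frac{5 e^{2}}{24} + \frac{67 e^{8}}{24}

Recognize the product-rule pattern: f = u'v + uv' with u = \frac{z^{3}}{6} - \frac{z^{2}}{4} - \frac{5 z}{4} + \frac{9}{8}, v = e^{2 z}, so integration by parts undoes it.
F(z) = \frac{z^{3} e^{2 z}}{6} - \frac{z^{2} e^{2 z}}{4} - \frac{5 z e^{2 z}}{4} + \frac{9 e^{2 z}}{8} is an antiderivative of f.
Check: d/dz[\frac{z^{3} e^{2 z}}{6} - \frac{z^{2} e^{2 z}}{4} - \frac{5 z e^{2 z}}{4} + \frac{9 e^{2 z}}{8}] = \frac{z^{3} e^{2 z}}{3} - 3 z e^{2 z} + e^{2 z}, which equals f(z).
F(4) = \frac{67 e^{8}}{24}; F(1) = - \frac{5 e^{2}}{24}.
Integral = F(4) - F(1) = \frac{5 e^{2}}{24} + \frac{67 e^{8}}{24}.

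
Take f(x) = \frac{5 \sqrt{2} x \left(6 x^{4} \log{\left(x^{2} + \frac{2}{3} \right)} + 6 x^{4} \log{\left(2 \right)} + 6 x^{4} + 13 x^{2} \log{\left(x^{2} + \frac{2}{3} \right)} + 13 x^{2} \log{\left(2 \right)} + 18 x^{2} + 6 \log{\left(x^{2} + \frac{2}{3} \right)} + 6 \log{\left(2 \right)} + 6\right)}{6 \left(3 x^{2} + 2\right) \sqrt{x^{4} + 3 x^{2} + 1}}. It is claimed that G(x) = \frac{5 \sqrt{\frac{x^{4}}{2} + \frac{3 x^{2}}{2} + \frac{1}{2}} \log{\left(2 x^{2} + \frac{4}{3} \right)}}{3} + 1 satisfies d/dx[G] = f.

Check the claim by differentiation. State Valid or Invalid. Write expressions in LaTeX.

Valid - the claim checks out under differentiation.

d/dx[G] = \frac{30 \sqrt{2} x^{5} \log{\left(x^{2} + \frac{2}{3} \right)} + 30 \sqrt{2} x^{5} \log{\left(2 \right)} + 30 \sqrt{2} x^{5} + 65 \sqrt{2} x^{3} \log{\left(x^{2} + \frac{2}{3} \right)} + 65 \sqrt{2} x^{3} \log{\left(2 \right)} + 90 \sqrt{2} x^{3} + 30 \sqrt{2} x \log{\left(x^{2} + \frac{2}{3} \right)} + 30 \sqrt{2} x \log{\left(2 \right)} + 30 \sqrt{2} x}{18 x^{2} \sqrt{x^{4} + 3 x^{2} + 1} + 12 \sqrt{x^{4} + 3 x^{2} + 1}}
This equals f(x) exactly, so the claim holds.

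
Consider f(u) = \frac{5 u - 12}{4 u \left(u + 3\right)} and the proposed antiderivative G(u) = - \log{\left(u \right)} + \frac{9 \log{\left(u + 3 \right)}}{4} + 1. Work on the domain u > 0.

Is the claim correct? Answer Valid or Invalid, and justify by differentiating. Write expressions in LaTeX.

Valid - differentiating G returns exactly f.

d/du[G] = \frac{5 u - 12}{4 u^{2} + 12 u}
This equals f(u) exactly, so the claim holds.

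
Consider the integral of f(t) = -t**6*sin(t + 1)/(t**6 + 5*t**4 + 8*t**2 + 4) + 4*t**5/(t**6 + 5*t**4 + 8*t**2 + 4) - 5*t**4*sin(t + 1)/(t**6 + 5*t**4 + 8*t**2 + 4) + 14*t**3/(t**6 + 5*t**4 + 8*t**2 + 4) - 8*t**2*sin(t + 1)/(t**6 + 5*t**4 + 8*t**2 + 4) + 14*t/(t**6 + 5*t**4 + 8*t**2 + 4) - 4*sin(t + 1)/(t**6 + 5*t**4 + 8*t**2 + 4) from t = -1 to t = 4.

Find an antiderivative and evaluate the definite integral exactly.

Antiderivative: F(t) = (2*(t**2 + 2)*log(3*t**2 + 3) + (t**2 + 2)*cos(t + 1) + 1)/(t**2 + 2); value = -2*log(6) - 23/18 + cos(5) + 2*log(51)

Integrate term by term and add the pieces.
F(t) = (2*(t**2 + 2)*log(3*t**2 + 3) + (t**2 + 2)*cos(t + 1) + 1)/(t**2 + 2) is an antiderivative of f.
Check: d/dt[(2*(t**2 + 2)*log(3*t**2 + 3) + (t**2 + 2)*cos(t + 1) + 1)/(t**2 + 2)] = (-t**6*sin(t + 1) + 4*t**5 - 5*t**4*sin(t + 1) + 14*t**3 - 8*t**2*sin(t + 1) + 14*t - 4*sin(t + 1))/(t**6 + 5*t**4 + 8*t**2 + 4), which equals f(t).
F(4) = 1/18 + cos(5) + 2*log(51); F(-1) = 4/3 + 2*log(6).
Integral = F(4) - F(-1) = -2*log(6) - 23/18 + cos(5) + 2*log(51).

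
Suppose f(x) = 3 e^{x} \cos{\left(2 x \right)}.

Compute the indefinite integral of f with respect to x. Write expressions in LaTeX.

F(x) = \frac{6 e^{x} \sin{\left(2 x \right)}}{5} + \frac{3 e^{x} \cos{\left(2 x \right)}}{5} + C

For F(x) to be correct the identity F'(x) - f(x) = 0 must hold.
Check: d/dx[\frac{6 e^{x} \sin{\left(2 x \right)}}{5} + \frac{3 e^{x} \cos{\left(2 x \right)}}{5}] = 3 e^{x} \cos{\left(2 x \right)} = f(x).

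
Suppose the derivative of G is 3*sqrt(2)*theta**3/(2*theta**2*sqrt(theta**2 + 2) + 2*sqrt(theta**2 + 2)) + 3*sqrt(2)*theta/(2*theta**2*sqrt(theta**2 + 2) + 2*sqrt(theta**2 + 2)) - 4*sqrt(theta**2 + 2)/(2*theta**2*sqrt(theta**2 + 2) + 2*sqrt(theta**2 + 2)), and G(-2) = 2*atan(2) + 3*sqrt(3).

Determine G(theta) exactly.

G(theta) = -(-3*sqrt(2)*sqrt(theta**2 + 2) + 4*atan(theta))/2

The integrand splits into summands that can be handled one at a time.
A general antiderivative is 3*sqrt(2*theta**2 + 4)/2 - 2*atan(theta) + C.
The condition gives C = 2*atan(2) + 3*sqrt(3) - (2*atan(2) + 3*sqrt(3)) = 0.
So G(theta) = -(-3*sqrt(2)*sqrt(theta**2 + 2) + 4*atan(theta))/2.
Check: d/dtheta[-(-3*sqrt(2)*sqrt(theta**2 + 2) + 4*atan(theta))/2] = (3*sqrt(2)*theta**3 + 3*sqrt(2)*theta - 4*sqrt(theta**2 + 2))/(2*theta**2*sqrt(theta**2 + 2) + 2*sqrt(theta**2 + 2)), which equals G'(theta).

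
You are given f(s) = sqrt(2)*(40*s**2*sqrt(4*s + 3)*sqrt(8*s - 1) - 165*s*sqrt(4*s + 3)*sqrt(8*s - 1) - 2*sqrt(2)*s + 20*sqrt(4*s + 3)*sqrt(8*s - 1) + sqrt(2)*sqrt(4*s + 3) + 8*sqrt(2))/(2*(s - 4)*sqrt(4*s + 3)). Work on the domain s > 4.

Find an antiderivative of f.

An antiderivative is F(s) = (-8*sqrt(4*s + 3) + sqrt(2)*(8*s - 1)**(5/2) + 8*log(s - 4))/8.

Whatever form F(s) takes, F'(s) = f(s) is non-negotiable.
Check: d/ds[(-8*sqrt(4*s + 3) + sqrt(2)*(8*s - 1)**(5/2) + 8*log(s - 4))/8] = (40*sqrt(2)*s**2*sqrt(4*s + 3)*sqrt(8*s - 1) - 165*sqrt(2)*s*sqrt(4*s + 3)*sqrt(8*s - 1) - 4*s + 20*sqrt(2)*sqrt(4*s + 3)*sqrt(8*s - 1) + 2*sqrt(4*s + 3) + 16)/(2*s*sqrt(4*s + 3) - 8*sqrt(4*s + 3)), which equals f(s).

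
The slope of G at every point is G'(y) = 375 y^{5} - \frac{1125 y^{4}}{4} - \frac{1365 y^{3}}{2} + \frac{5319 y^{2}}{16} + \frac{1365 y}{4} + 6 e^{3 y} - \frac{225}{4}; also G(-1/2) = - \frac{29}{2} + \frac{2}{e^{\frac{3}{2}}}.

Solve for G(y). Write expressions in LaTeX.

G(y) = \frac{125 y^{6}}{2} - \frac{225 y^{5}}{4} - \frac{1365 y^{4}}{8} + \frac{1773 y^{3}}{16} + \frac{1365 y^{2}}{8} - \frac{225 y}{4} + 2 e^{3 y} - \frac{127}{2}

The integrand splits into summands that can be handled one at a time.
A general antiderivative is - \frac{\left(- 5 y^{2} + \frac{3 y}{2} + 5\right)^{3}}{2} + 2 e^{3 y} + C.
The condition gives C = - \frac{29}{2} + \frac{2}{e^{\frac{3}{2}}} - (- \frac{27}{2} + \frac{2}{e^{\frac{3}{2}}}) = -1.
So G(y) = \frac{125 y^{6}}{2} - \frac{225 y^{5}}{4} - \frac{1365 y^{4}}{8} + \frac{1773 y^{3}}{16} + \frac{1365 y^{2}}{8} - \frac{225 y}{4} + 2 e^{3 y} - \frac{127}{2}.
Check: d/dy[\frac{125 y^{6}}{2} - \frac{225 y^{5}}{4} - \frac{1365 y^{4}}{8} + \frac{1773 y^{3}}{16} + \frac{1365 y^{2}}{8} - \frac{225 y}{4} + 2 e^{3 y} - \frac{127}{2}] = 375 y^{5} - \frac{1125 y^{4}}{4} - \frac{1365 y^{3}}{2} + \frac{5319 y^{2}}{16} + \frac{1365 y}{4} + 6 e^{3 y} - \frac{225}{4} = G'(y).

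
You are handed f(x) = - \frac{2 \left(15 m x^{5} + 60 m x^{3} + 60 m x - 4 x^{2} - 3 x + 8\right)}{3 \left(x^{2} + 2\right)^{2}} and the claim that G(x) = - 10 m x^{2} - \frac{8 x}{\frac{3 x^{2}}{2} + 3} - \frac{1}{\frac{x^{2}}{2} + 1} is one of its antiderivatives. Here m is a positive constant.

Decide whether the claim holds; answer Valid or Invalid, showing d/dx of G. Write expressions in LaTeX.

Invalid: d/dx[G] - f = \frac{- 30 m x^{5} - 120 m x^{3} - 120 m x + 8 x^{2} + 6 x - 16}{3 x^{4} + 12 x^{2} + 12}, which is not 0.

d/dx[G] = \frac{- 60 m x^{5} - 240 m x^{3} - 240 m x + 16 x^{2} + 12 x - 32}{3 x^{4} + 12 x^{2} + 12}
d/dx[G] - f(x) = \frac{- 30 m x^{5} - 120 m x^{3} - 120 m x + 8 x^{2} + 6 x - 16}{3 x^{4} + 12 x^{2} + 12} != 0.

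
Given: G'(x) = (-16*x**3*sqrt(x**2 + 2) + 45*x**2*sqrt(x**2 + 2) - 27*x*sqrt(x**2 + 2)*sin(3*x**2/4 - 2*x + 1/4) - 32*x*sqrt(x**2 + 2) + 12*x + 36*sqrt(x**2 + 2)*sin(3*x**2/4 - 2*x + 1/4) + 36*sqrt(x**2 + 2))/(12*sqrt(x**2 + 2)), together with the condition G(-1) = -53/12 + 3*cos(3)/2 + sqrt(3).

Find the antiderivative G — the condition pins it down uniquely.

G(x) = -x**4/3 + 5*x**3/4 - 4*x**2/3 + 3*x + sqrt(x**2 + 2) + 3*cos(3*x**2/4 - 2*x + 1/4)/2 + 3/2

Check a candidate G(x) by differentiating: d/dx[G] must match the given G'(x).
A general antiderivative is -x**4/3 + 5*x**3/4 - 4*x**2/3 + 3*x + sqrt(x**2 + 2) + 3*cos(3*x**2/4 - 2*x + 1/4)/2 + 1/2 + C.
The condition gives C = -53/12 + 3*cos(3)/2 + sqrt(3) - (-65/12 + 3*cos(3)/2 + sqrt(3)) = 1.
So G(x) = -x**4/3 + 5*x**3/4 - 4*x**2/3 + 3*x + sqrt(x**2 + 2) + 3*cos(3*x**2/4 - 2*x + 1/4)/2 + 3/2.
Check: d/dx[-x**4/3 + 5*x**3/4 - 4*x**2/3 + 3*x + sqrt(x**2 + 2) + 3*cos(3*x**2/4 - 2*x + 1/4)/2 + 3/2] = (-16*x**3*sqrt(x**2 + 2) + 45*x**2*sqrt(x**2 + 2) - 27*x*sqrt(x**2 + 2)*sin(3*x**2/4 - 2*x + 1/4) - 32*x*sqrt(x**2 + 2) + 12*x + 36*sqrt(x**2 + 2)*sin(3*x**2/4 - 2*x + 1/4) + 36*sqrt(x**2 + 2))/(12*sqrt(x**2 + 2)) = G'(x).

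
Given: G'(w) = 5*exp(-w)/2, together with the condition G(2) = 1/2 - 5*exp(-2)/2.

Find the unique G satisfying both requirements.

For G(w) to be correct, d/dw[G] must agree with the stated G'(w) identically.
A general antiderivative is -5*exp(-w)/2 + C.
The condition gives C = 1/2 - 5*exp(-2)/2 - (-5*exp(-2)/2) = 1/2.
So G(w) = 1/2 - 5*exp(-w)/2.
Check: d/dw[1/2 - 5*exp(-w)/2] = 5*exp(-w)/2 = G'(w).

G(w) = 1/2 - 5*exp(-w)/2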